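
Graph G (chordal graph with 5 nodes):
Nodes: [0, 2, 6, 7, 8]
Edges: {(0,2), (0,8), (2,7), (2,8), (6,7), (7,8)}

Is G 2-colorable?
The clique on vertices [0, 2, 8] has size 3 > 2, so it alone needs 3 colors.

No, G is not 2-colorable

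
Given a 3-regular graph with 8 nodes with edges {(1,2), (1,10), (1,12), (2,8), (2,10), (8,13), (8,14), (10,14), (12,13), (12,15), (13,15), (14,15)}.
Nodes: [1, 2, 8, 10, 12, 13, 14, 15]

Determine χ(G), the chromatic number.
Clique number ω(G) = 3 (lower bound: χ ≥ ω).
The clique on [1, 2, 10] has size 3, forcing χ ≥ 3, and the coloring below uses 3 colors, so χ(G) = 3.
A valid 3-coloring: color 1: [1, 8, 15]; color 2: [2, 13, 14]; color 3: [10, 12].

χ(G) = 3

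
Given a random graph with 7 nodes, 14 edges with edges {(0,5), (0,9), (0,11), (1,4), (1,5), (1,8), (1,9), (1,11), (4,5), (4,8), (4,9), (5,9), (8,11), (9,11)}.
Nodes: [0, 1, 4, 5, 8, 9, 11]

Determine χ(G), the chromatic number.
Clique number ω(G) = 4 (lower bound: χ ≥ ω).
The clique on [1, 4, 5, 9] has size 4, forcing χ ≥ 4, and the coloring below uses 4 colors, so χ(G) = 4.
A valid 4-coloring: color 1: [8, 9]; color 2: [0, 1]; color 3: [5, 11]; color 4: [4].

χ(G) = 4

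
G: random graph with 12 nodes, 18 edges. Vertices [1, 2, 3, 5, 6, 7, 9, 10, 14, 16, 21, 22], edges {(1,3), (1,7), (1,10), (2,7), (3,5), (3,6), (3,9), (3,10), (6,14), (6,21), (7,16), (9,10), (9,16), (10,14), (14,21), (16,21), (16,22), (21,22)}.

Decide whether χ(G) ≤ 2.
No, G is not 2-colorable

The clique on vertices [3, 9, 10] has size 3 > 2, so it alone needs 3 colors.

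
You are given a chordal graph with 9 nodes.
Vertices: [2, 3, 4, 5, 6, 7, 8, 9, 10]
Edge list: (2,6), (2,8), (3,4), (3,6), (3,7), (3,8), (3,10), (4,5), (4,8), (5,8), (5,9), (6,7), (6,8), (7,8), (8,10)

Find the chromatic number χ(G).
χ(G) = 4

Clique number ω(G) = 4 (lower bound: χ ≥ ω).
The clique on [3, 6, 7, 8] has size 4, forcing χ ≥ 4, and the coloring below uses 4 colors, so χ(G) = 4.
A valid 4-coloring: color 1: [8, 9]; color 2: [2, 3, 5]; color 3: [4, 6, 10]; color 4: [7].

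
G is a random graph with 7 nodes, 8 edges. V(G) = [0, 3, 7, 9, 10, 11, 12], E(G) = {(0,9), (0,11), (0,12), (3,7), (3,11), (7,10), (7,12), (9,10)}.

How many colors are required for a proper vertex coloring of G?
Clique number ω(G) = 2 (lower bound: χ ≥ ω).
Odd cycle [3, 7, 12, 0, 11] needs 3 colors (χ ≥ 3).
The coloring below uses 3 colors, so χ(G) = 3.
A valid 3-coloring: color 1: [0, 7]; color 2: [9, 11, 12]; color 3: [3, 10].

χ(G) = 3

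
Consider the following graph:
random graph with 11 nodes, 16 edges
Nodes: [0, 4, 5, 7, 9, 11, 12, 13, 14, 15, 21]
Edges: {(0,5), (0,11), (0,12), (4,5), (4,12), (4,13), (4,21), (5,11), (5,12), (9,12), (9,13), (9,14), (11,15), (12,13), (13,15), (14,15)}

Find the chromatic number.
Clique number ω(G) = 3 (lower bound: χ ≥ ω).
The clique on [0, 5, 11] has size 3, forcing χ ≥ 3, and the coloring below uses 3 colors, so χ(G) = 3.
A valid 3-coloring: color 1: [7, 11, 12, 14, 21]; color 2: [0, 4, 9, 15]; color 3: [5, 13].

χ(G) = 3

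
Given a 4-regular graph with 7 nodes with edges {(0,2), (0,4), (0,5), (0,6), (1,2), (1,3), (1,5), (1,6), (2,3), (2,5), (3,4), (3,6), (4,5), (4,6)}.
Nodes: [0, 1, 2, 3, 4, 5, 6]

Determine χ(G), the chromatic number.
χ(G) = 4

Clique number ω(G) = 3 (lower bound: χ ≥ ω).
Suppose a proper 3-coloring c exists. The clique [0, 2, 5] takes 3 distinct colors; by symmetry let c(0) = 1, c(2) = 2, c(5) = 3.
- Vertex 1: neighbors [2, 5] already have colors [2, 3] ⇒ c(1) = 1.
- Vertex 3: neighbors [1, 2] already have colors [1, 2] ⇒ c(3) = 3.
- Vertex 4: neighbors [0, 3] already have colors [1, 3] ⇒ c(4) = 2.
- Vertex 6: neighbors [0, 4, 3] already have colors [1, 2, 3] — all 3 colors blocked. Contradiction.
The forced assignments end in a contradiction, so G has no proper 3-coloring (χ ≥ 4).
The coloring below uses 4 colors, so χ(G) = 4.
A valid 4-coloring: color 1: [0, 1]; color 2: [3, 5]; color 3: [2, 4]; color 4: [6].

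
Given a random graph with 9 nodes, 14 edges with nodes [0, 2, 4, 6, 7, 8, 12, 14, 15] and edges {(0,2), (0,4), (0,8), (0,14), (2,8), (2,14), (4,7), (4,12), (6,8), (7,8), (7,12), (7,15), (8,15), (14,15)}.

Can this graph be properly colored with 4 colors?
Yes, G is 4-colorable

A valid 4-coloring: color 1: [4, 8, 14]; color 2: [0, 6, 7]; color 3: [2, 12, 15].
(χ(G) = 3 ≤ 4.)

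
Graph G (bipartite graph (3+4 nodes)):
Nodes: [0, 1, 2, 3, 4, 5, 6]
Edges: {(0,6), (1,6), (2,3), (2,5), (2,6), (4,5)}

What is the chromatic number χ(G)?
χ(G) = 2

Clique number ω(G) = 2 (lower bound: χ ≥ ω).
The graph is bipartite (no odd cycle), so 2 colors suffice: χ(G) = 2.
A valid 2-coloring: color 1: [3, 5, 6]; color 2: [0, 1, 2, 4].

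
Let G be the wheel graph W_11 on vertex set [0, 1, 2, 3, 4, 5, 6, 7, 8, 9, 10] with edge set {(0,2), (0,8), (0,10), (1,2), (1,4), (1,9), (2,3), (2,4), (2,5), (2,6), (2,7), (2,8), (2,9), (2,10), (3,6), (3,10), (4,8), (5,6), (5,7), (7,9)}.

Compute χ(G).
χ(G) = 3

Clique number ω(G) = 3 (lower bound: χ ≥ ω).
The clique on [0, 2, 8] has size 3, forcing χ ≥ 3, and the coloring below uses 3 colors, so χ(G) = 3.
A valid 3-coloring: color 1: [2]; color 2: [1, 6, 7, 8, 10]; color 3: [0, 3, 4, 5, 9].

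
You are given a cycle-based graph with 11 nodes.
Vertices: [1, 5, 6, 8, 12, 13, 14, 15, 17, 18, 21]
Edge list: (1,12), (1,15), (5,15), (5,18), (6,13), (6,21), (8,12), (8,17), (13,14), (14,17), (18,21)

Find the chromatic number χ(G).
Clique number ω(G) = 2 (lower bound: χ ≥ ω).
Odd cycle [14, 17, 8, 12, 1, 15, 5, 18, 21, 6, 13] needs 3 colors (χ ≥ 3).
The coloring below uses 3 colors, so χ(G) = 3.
A valid 3-coloring: color 1: [1, 5, 6, 8, 14]; color 2: [12, 13, 15, 17, 18]; color 3: [21].

χ(G) = 3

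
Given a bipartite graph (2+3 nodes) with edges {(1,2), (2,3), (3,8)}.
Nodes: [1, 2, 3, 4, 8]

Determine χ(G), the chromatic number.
χ(G) = 2

Clique number ω(G) = 2 (lower bound: χ ≥ ω).
The graph is bipartite (no odd cycle), so 2 colors suffice: χ(G) = 2.
A valid 2-coloring: color 1: [2, 4, 8]; color 2: [1, 3].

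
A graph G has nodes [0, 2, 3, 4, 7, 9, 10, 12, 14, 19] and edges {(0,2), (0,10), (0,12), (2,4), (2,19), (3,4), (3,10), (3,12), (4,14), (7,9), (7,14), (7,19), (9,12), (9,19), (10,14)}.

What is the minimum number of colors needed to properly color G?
Clique number ω(G) = 3 (lower bound: χ ≥ ω).
The clique on [7, 9, 19] has size 3, forcing χ ≥ 3, and the coloring below uses 3 colors, so χ(G) = 3.
A valid 3-coloring: color 1: [4, 7, 10, 12]; color 2: [0, 3, 14, 19]; color 3: [2, 9].

χ(G) = 3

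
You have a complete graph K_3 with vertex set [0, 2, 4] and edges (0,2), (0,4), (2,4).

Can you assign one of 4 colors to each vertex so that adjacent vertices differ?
Yes, G is 4-colorable

A valid 4-coloring: color 1: [4]; color 2: [2]; color 3: [0].
(χ(G) = 3 ≤ 4.)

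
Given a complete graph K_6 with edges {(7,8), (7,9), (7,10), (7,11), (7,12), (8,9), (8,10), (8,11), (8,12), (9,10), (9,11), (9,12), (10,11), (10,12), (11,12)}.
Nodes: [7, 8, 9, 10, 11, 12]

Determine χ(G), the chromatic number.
χ(G) = 6

Clique number ω(G) = 6 (lower bound: χ ≥ ω).
The clique on [7, 8, 9, 10, 11, 12] has size 6, forcing χ ≥ 6, and the coloring below uses 6 colors, so χ(G) = 6.
A valid 6-coloring: color 1: [8]; color 2: [10]; color 3: [11]; color 4: [7]; color 5: [12]; color 6: [9].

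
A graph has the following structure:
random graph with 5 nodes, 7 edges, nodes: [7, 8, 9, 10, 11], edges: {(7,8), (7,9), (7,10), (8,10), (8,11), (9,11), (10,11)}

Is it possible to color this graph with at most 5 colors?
A valid 5-coloring: color 1: [9, 10]; color 2: [7, 11]; color 3: [8].
(χ(G) = 3 ≤ 5.)

Yes, G is 5-colorable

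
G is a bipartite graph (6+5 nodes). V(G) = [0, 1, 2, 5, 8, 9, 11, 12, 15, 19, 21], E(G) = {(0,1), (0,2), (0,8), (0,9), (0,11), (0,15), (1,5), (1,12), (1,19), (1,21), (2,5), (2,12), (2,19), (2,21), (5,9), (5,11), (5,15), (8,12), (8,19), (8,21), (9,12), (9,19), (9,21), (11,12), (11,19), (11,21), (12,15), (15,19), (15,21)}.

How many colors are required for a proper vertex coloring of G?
χ(G) = 2

Clique number ω(G) = 2 (lower bound: χ ≥ ω).
The graph is bipartite (no odd cycle), so 2 colors suffice: χ(G) = 2.
A valid 2-coloring: color 1: [0, 5, 12, 19, 21]; color 2: [1, 2, 8, 9, 11, 15].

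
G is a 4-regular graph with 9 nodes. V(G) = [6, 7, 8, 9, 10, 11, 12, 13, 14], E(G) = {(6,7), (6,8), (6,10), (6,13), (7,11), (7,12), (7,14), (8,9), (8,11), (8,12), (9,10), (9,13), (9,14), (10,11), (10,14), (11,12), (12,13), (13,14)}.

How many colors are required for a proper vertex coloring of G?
Clique number ω(G) = 3 (lower bound: χ ≥ ω).
The clique on [9, 10, 14] has size 3, forcing χ ≥ 3, and the coloring below uses 3 colors, so χ(G) = 3.
A valid 3-coloring: color 1: [6, 11, 14]; color 2: [7, 8, 10, 13]; color 3: [9, 12].

χ(G) = 3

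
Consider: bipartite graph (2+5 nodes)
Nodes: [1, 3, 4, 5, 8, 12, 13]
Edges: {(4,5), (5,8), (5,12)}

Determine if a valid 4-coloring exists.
A valid 4-coloring: color 1: [1, 3, 5, 13]; color 2: [4, 8, 12].
(χ(G) = 2 ≤ 4.)

Yes, G is 4-colorable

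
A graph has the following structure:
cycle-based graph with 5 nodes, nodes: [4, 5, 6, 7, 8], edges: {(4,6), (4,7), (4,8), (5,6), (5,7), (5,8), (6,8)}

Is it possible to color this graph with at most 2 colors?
No, G is not 2-colorable

The clique on vertices [4, 6, 8] has size 3 > 2, so it alone needs 3 colors.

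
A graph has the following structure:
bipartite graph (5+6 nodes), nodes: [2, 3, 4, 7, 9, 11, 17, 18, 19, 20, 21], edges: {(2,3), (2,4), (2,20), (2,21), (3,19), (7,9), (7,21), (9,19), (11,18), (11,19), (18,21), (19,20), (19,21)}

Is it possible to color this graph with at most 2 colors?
A valid 2-coloring: color 1: [2, 7, 17, 18, 19]; color 2: [3, 4, 9, 11, 20, 21].
(χ(G) = 2 ≤ 2.)

Yes, G is 2-colorable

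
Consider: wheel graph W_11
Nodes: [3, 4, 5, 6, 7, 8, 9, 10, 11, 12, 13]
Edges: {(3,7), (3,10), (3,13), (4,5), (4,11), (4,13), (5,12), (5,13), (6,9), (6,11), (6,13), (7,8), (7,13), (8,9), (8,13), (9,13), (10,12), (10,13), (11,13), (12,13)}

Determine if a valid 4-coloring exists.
A valid 4-coloring: color 1: [13]; color 2: [3, 4, 6, 8, 12]; color 3: [5, 7, 9, 10, 11].
(χ(G) = 3 ≤ 4.)

Yes, G is 4-colorable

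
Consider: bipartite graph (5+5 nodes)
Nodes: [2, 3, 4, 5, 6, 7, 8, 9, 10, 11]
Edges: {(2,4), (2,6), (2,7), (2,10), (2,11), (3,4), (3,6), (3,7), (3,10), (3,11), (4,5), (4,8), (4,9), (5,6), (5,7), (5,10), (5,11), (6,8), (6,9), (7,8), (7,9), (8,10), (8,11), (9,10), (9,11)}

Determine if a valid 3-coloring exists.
A valid 3-coloring: color 1: [2, 3, 5, 8, 9]; color 2: [4, 6, 7, 10, 11].
(χ(G) = 2 ≤ 3.)

Yes, G is 3-colorable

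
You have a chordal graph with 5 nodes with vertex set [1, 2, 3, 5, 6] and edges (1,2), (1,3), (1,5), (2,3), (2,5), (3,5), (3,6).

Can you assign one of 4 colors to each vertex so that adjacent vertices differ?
Yes, G is 4-colorable

A valid 4-coloring: color 1: [3]; color 2: [2, 6]; color 3: [1]; color 4: [5].
(χ(G) = 4 ≤ 4.)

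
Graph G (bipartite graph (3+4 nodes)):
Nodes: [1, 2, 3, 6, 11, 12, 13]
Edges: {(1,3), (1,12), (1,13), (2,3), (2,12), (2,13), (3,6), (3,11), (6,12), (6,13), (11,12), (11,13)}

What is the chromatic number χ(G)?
χ(G) = 2

Clique number ω(G) = 2 (lower bound: χ ≥ ω).
The graph is bipartite (no odd cycle), so 2 colors suffice: χ(G) = 2.
A valid 2-coloring: color 1: [3, 12, 13]; color 2: [1, 2, 6, 11].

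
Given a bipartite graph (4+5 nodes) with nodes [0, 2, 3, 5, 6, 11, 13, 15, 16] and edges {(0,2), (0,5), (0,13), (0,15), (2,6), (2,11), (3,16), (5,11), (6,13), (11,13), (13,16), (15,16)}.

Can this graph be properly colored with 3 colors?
A valid 3-coloring: color 1: [0, 6, 11, 16]; color 2: [2, 3, 5, 13, 15].
(χ(G) = 2 ≤ 3.)

Yes, G is 3-colorable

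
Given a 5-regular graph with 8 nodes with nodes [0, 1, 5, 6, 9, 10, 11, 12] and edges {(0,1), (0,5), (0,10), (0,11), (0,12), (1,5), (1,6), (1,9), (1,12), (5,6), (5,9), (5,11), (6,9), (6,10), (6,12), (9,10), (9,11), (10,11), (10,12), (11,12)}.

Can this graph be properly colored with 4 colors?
Yes, G is 4-colorable

A valid 4-coloring: color 1: [0, 9]; color 2: [6, 11]; color 3: [1, 10]; color 4: [5, 12].
(χ(G) = 4 ≤ 4.)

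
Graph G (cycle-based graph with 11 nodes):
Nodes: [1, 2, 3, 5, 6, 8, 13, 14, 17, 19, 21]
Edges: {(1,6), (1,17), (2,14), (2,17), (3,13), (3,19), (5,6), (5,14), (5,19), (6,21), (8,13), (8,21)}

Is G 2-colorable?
No, G is not 2-colorable

Odd cycle [21, 6, 5, 19, 3, 13, 8] needs 3 colors (χ ≥ 3).
Hence χ(G) ≥ 3 > 2, so no proper 2-coloring exists.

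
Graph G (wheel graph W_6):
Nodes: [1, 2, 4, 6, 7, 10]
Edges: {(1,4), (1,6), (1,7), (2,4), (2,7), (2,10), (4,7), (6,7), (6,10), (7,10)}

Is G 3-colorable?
No, G is not 3-colorable

Odd cycle [4, 1, 6, 10, 2] needs 3 colors (χ ≥ 3).
Vertex 7 is adjacent to every vertex of [1, 2, 4, 6, 10], which already need 3 colors among themselves, so 7 needs a new color (χ ≥ 4).
Hence χ(G) ≥ 4 > 3, so no proper 3-coloring exists.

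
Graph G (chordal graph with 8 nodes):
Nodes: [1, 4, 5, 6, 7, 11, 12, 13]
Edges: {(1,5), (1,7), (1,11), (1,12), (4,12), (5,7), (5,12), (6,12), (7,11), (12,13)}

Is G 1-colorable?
The clique on vertices [1, 7, 11] has size 3 > 1, so it alone needs 3 colors.

No, G is not 1-colorable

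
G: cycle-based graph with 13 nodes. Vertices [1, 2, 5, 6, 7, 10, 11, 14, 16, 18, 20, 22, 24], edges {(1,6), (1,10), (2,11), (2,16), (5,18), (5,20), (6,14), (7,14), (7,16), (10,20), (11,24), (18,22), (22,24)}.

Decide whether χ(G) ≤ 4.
Yes, G is 4-colorable

A valid 4-coloring: color 1: [2, 6, 7, 18, 20, 24]; color 2: [1, 5, 11, 14, 16, 22]; color 3: [10].
(χ(G) = 3 ≤ 4.)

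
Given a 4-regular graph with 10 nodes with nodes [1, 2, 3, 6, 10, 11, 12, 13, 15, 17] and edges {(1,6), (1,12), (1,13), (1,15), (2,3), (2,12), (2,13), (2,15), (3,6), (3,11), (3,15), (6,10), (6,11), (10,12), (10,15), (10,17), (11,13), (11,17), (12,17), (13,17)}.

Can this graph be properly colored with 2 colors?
No, G is not 2-colorable

The clique on vertices [2, 3, 15] has size 3 > 2, so it alone needs 3 colors.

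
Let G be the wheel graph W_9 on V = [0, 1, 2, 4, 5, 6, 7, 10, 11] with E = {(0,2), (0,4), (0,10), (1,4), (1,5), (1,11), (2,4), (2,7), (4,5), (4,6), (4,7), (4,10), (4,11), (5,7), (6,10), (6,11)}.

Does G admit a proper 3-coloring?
A valid 3-coloring: color 1: [4]; color 2: [2, 5, 10, 11]; color 3: [0, 1, 6, 7].
(χ(G) = 3 ≤ 3.)

Yes, G is 3-colorable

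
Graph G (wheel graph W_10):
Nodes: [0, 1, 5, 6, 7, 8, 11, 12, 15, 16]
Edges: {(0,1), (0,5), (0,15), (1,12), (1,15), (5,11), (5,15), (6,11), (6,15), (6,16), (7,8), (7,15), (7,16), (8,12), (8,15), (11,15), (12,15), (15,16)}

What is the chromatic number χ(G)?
χ(G) = 4

Clique number ω(G) = 3 (lower bound: χ ≥ ω).
Odd cycle [11, 6, 16, 7, 8, 12, 1, 0, 5] needs 3 colors (χ ≥ 3).
Vertex 15 is adjacent to every vertex of [0, 1, 5, 6, 7, 8, 11, 12, 16], which already need 3 colors among themselves, so 15 needs a new color (χ ≥ 4).
The coloring below uses 4 colors, so χ(G) = 4.
A valid 4-coloring: color 1: [15]; color 2: [0, 8, 11, 16]; color 3: [5, 6, 7, 12]; color 4: [1].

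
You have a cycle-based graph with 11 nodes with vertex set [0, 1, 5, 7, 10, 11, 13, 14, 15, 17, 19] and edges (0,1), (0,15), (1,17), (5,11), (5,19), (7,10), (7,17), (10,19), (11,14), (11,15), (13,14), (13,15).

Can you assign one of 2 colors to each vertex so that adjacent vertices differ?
No, G is not 2-colorable

Odd cycle [11, 5, 19, 10, 7, 17, 1, 0, 15] needs 3 colors (χ ≥ 3).
Hence χ(G) ≥ 3 > 2, so no proper 2-coloring exists.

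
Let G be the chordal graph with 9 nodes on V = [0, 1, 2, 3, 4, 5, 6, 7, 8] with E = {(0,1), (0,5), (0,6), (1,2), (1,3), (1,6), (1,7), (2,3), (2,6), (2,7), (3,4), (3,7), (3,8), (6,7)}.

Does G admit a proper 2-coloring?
No, G is not 2-colorable

The clique on vertices [1, 2, 3, 7] has size 4 > 2, so it alone needs 4 colors.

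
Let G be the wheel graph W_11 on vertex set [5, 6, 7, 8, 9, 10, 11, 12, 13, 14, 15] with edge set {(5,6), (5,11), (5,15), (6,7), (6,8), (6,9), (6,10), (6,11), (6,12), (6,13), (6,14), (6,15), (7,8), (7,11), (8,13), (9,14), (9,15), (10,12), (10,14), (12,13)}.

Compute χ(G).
Clique number ω(G) = 3 (lower bound: χ ≥ ω).
The clique on [5, 6, 11] has size 3, forcing χ ≥ 3, and the coloring below uses 3 colors, so χ(G) = 3.
A valid 3-coloring: color 1: [6]; color 2: [8, 11, 12, 14, 15]; color 3: [5, 7, 9, 10, 13].

χ(G) = 3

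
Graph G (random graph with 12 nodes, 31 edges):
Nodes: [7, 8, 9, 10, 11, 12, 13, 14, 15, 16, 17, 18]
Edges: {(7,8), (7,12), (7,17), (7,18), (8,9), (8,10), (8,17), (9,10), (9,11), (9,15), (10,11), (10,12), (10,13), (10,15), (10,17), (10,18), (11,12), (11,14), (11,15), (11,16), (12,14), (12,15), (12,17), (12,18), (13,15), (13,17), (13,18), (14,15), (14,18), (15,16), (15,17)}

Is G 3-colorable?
The clique on vertices [10, 12, 15, 17] has size 4 > 3, so it alone needs 4 colors.

No, G is not 3-colorable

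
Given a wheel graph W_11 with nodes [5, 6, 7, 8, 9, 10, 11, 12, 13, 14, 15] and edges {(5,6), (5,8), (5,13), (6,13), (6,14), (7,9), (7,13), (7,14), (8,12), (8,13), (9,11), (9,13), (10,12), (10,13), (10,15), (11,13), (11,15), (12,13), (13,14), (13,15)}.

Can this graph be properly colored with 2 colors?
The clique on vertices [5, 8, 13] has size 3 > 2, so it alone needs 3 colors.

No, G is not 2-colorable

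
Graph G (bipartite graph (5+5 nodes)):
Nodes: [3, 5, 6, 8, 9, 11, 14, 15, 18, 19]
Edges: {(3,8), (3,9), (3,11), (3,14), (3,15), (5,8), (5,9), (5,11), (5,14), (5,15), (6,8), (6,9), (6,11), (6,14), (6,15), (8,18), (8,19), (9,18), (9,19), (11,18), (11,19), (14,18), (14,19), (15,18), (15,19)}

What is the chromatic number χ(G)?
Clique number ω(G) = 2 (lower bound: χ ≥ ω).
The graph is bipartite (no odd cycle), so 2 colors suffice: χ(G) = 2.
A valid 2-coloring: color 1: [3, 5, 6, 18, 19]; color 2: [8, 9, 11, 14, 15].

χ(G) = 2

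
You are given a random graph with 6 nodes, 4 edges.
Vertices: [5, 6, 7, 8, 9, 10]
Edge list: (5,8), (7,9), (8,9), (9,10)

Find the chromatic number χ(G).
χ(G) = 2

Clique number ω(G) = 2 (lower bound: χ ≥ ω).
The graph is bipartite (no odd cycle), so 2 colors suffice: χ(G) = 2.
A valid 2-coloring: color 1: [5, 6, 9]; color 2: [7, 8, 10].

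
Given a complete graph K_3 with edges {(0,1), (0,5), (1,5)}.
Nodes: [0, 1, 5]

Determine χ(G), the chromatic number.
Clique number ω(G) = 3 (lower bound: χ ≥ ω).
The clique on [0, 1, 5] has size 3, forcing χ ≥ 3, and the coloring below uses 3 colors, so χ(G) = 3.
A valid 3-coloring: color 1: [5]; color 2: [0]; color 3: [1].

χ(G) = 3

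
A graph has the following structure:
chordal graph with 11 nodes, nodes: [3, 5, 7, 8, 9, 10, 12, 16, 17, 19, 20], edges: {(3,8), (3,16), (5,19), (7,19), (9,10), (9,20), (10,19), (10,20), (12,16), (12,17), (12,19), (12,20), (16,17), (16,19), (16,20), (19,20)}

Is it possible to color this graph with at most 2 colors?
The clique on vertices [12, 16, 19, 20] has size 4 > 2, so it alone needs 4 colors.

No, G is not 2-colorable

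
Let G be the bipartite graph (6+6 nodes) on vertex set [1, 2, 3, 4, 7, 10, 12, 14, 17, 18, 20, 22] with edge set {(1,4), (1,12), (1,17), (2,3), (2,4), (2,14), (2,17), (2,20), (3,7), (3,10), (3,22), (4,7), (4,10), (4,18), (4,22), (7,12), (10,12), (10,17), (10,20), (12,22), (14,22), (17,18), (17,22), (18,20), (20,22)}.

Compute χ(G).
χ(G) = 2

Clique number ω(G) = 2 (lower bound: χ ≥ ω).
The graph is bipartite (no odd cycle), so 2 colors suffice: χ(G) = 2.
A valid 2-coloring: color 1: [3, 4, 12, 14, 17, 20]; color 2: [1, 2, 7, 10, 18, 22].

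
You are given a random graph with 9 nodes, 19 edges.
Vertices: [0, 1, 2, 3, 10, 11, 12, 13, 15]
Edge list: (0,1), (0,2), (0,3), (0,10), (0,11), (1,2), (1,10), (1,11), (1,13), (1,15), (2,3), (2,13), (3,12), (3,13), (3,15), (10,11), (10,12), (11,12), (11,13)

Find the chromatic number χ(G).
Clique number ω(G) = 4 (lower bound: χ ≥ ω).
The clique on [0, 1, 10, 11] has size 4, forcing χ ≥ 4, and the coloring below uses 4 colors, so χ(G) = 4.
A valid 4-coloring: color 1: [1, 12]; color 2: [0, 13, 15]; color 3: [3, 11]; color 4: [2, 10].

χ(G) = 4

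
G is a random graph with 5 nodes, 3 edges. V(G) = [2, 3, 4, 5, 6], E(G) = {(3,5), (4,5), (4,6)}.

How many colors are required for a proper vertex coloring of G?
Clique number ω(G) = 2 (lower bound: χ ≥ ω).
The graph is bipartite (no odd cycle), so 2 colors suffice: χ(G) = 2.
A valid 2-coloring: color 1: [2, 5, 6]; color 2: [3, 4].

χ(G) = 2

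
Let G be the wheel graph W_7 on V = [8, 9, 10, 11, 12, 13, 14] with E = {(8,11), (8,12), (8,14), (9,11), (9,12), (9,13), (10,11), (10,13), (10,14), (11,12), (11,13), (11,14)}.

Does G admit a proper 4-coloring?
Yes, G is 4-colorable

A valid 4-coloring: color 1: [11]; color 2: [8, 9, 10]; color 3: [12, 13, 14].
(χ(G) = 3 ≤ 4.)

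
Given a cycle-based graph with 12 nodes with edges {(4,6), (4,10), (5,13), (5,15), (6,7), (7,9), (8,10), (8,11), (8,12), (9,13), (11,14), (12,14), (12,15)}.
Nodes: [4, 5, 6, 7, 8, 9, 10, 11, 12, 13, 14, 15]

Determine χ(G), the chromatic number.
Clique number ω(G) = 2 (lower bound: χ ≥ ω).
The graph is bipartite (no odd cycle), so 2 colors suffice: χ(G) = 2.
A valid 2-coloring: color 1: [5, 6, 9, 10, 11, 12]; color 2: [4, 7, 8, 13, 14, 15].

χ(G) = 2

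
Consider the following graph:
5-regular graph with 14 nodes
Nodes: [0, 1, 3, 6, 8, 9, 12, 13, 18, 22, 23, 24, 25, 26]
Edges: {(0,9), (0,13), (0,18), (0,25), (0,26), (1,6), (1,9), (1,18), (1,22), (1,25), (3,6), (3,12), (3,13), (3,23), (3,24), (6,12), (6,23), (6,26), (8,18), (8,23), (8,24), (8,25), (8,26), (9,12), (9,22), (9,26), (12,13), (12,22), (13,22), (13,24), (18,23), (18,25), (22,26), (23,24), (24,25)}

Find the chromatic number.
Clique number ω(G) = 3 (lower bound: χ ≥ ω).
Odd cycle [13, 24, 23, 6, 12] needs 3 colors (χ ≥ 3).
Vertex 3 is adjacent to every vertex of [6, 12, 13, 23, 24], which already need 3 colors among themselves, so 3 needs a new color (χ ≥ 4).
The coloring below uses 4 colors, so χ(G) = 4.
A valid 4-coloring: color 1: [1, 12, 23, 26]; color 2: [6, 9, 18, 24]; color 3: [0, 3, 8, 22]; color 4: [13, 25].

χ(G) = 4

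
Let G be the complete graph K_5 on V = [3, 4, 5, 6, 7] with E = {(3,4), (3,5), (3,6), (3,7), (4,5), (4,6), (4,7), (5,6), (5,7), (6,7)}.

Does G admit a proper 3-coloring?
No, G is not 3-colorable

The clique on vertices [3, 4, 5, 6, 7] has size 5 > 3, so it alone needs 5 colors.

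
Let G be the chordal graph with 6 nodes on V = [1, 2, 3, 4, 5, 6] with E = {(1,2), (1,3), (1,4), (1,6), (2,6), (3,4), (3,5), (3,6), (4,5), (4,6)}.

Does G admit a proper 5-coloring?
A valid 5-coloring: color 1: [1, 5]; color 2: [6]; color 3: [2, 3]; color 4: [4].
(χ(G) = 4 ≤ 5.)

Yes, G is 5-colorable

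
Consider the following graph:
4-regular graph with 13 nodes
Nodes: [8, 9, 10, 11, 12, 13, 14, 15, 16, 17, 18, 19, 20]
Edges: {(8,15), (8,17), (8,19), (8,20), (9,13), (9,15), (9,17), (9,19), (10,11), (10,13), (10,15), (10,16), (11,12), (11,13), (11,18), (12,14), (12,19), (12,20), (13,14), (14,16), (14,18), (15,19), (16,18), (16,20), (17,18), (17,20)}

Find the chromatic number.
χ(G) = 3

Clique number ω(G) = 3 (lower bound: χ ≥ ω).
The clique on [8, 17, 20] has size 3, forcing χ ≥ 3, and the coloring below uses 3 colors, so χ(G) = 3.
A valid 3-coloring: color 1: [12, 13, 15, 16, 17]; color 2: [10, 18, 19, 20]; color 3: [8, 9, 11, 14].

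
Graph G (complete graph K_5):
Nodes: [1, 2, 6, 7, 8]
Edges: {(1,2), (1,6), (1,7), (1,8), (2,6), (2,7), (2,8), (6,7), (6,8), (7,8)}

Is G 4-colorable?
The clique on vertices [1, 2, 6, 7, 8] has size 5 > 4, so it alone needs 5 colors.

No, G is not 4-colorable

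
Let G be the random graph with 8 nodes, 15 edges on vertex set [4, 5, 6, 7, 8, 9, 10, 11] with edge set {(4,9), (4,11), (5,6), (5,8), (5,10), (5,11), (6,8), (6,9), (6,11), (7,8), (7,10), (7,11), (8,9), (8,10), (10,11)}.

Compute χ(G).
χ(G) = 3

Clique number ω(G) = 3 (lower bound: χ ≥ ω).
The clique on [6, 8, 9] has size 3, forcing χ ≥ 3, and the coloring below uses 3 colors, so χ(G) = 3.
A valid 3-coloring: color 1: [8, 11]; color 2: [4, 6, 10]; color 3: [5, 7, 9].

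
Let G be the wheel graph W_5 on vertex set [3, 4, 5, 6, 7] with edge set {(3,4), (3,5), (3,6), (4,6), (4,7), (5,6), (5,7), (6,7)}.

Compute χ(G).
Clique number ω(G) = 3 (lower bound: χ ≥ ω).
The clique on [3, 4, 6] has size 3, forcing χ ≥ 3, and the coloring below uses 3 colors, so χ(G) = 3.
A valid 3-coloring: color 1: [6]; color 2: [3, 7]; color 3: [4, 5].

χ(G) = 3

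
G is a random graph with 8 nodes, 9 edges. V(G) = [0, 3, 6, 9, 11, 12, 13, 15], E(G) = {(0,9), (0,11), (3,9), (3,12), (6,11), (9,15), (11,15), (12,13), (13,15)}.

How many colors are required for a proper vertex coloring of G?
Clique number ω(G) = 2 (lower bound: χ ≥ ω).
Odd cycle [13, 12, 3, 9, 15] needs 3 colors (χ ≥ 3).
The coloring below uses 3 colors, so χ(G) = 3.
A valid 3-coloring: color 1: [9, 11, 13]; color 2: [0, 6, 12, 15]; color 3: [3].

χ(G) = 3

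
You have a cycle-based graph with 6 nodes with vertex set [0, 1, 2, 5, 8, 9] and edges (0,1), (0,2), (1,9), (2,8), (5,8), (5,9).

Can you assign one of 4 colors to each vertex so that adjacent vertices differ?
Yes, G is 4-colorable

A valid 4-coloring: color 1: [0, 8, 9]; color 2: [1, 2, 5].
(χ(G) = 2 ≤ 4.)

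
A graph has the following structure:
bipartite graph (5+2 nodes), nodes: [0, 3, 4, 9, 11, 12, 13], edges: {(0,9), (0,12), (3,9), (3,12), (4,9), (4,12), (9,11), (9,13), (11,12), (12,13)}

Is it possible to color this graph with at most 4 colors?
A valid 4-coloring: color 1: [9, 12]; color 2: [0, 3, 4, 11, 13].
(χ(G) = 2 ≤ 4.)

Yes, G is 4-colorable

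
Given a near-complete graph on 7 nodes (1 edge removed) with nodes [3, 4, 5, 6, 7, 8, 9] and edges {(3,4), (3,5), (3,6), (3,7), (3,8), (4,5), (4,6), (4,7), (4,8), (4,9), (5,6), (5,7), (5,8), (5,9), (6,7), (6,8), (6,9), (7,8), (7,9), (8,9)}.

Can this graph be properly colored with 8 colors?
A valid 8-coloring: color 1: [4]; color 2: [6]; color 3: [7]; color 4: [8]; color 5: [5]; color 6: [3, 9].
(χ(G) = 6 ≤ 8.)

Yes, G is 8-colorable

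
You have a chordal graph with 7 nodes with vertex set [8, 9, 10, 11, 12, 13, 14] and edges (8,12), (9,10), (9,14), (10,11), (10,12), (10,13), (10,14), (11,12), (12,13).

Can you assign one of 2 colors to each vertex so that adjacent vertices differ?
The clique on vertices [9, 10, 14] has size 3 > 2, so it alone needs 3 colors.

No, G is not 2-colorable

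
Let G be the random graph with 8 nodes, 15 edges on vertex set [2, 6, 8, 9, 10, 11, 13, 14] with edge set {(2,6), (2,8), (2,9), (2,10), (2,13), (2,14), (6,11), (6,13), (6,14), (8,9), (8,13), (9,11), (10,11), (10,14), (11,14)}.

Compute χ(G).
Clique number ω(G) = 3 (lower bound: χ ≥ ω).
The clique on [2, 8, 9] has size 3, forcing χ ≥ 3, and the coloring below uses 3 colors, so χ(G) = 3.
A valid 3-coloring: color 1: [2, 11]; color 2: [9, 13, 14]; color 3: [6, 8, 10].

χ(G) = 3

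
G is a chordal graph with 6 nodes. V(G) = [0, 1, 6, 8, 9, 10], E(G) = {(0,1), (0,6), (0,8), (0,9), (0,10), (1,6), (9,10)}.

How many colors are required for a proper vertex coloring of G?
Clique number ω(G) = 3 (lower bound: χ ≥ ω).
The clique on [0, 1, 6] has size 3, forcing χ ≥ 3, and the coloring below uses 3 colors, so χ(G) = 3.
A valid 3-coloring: color 1: [0]; color 2: [6, 8, 10]; color 3: [1, 9].

χ(G) = 3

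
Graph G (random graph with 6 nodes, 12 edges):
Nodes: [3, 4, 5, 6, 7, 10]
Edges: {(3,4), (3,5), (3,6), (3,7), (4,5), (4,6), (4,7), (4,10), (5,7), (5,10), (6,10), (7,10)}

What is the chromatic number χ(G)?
Clique number ω(G) = 4 (lower bound: χ ≥ ω).
The clique on [4, 5, 7, 10] has size 4, forcing χ ≥ 4, and the coloring below uses 4 colors, so χ(G) = 4.
A valid 4-coloring: color 1: [4]; color 2: [3, 10]; color 3: [5, 6]; color 4: [7].

χ(G) = 4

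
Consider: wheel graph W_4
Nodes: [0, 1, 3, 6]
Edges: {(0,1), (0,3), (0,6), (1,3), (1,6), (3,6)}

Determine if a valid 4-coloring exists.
Yes, G is 4-colorable

A valid 4-coloring: color 1: [6]; color 2: [3]; color 3: [1]; color 4: [0].
(χ(G) = 4 ≤ 4.)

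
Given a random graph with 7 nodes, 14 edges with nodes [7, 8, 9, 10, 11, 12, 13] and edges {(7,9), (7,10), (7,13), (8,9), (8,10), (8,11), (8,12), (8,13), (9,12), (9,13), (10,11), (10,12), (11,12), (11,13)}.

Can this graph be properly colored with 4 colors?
Yes, G is 4-colorable

A valid 4-coloring: color 1: [7, 8]; color 2: [9, 11]; color 3: [12, 13]; color 4: [10].
(χ(G) = 4 ≤ 4.)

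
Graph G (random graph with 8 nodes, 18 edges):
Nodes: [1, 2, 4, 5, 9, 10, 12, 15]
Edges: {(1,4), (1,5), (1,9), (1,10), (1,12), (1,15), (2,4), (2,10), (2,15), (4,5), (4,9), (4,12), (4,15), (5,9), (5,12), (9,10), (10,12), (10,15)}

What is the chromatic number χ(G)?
Clique number ω(G) = 4 (lower bound: χ ≥ ω).
The clique on [1, 4, 5, 9] has size 4, forcing χ ≥ 4, and the coloring below uses 4 colors, so χ(G) = 4.
A valid 4-coloring: color 1: [4, 10]; color 2: [1, 2]; color 3: [9, 12, 15]; color 4: [5].

χ(G) = 4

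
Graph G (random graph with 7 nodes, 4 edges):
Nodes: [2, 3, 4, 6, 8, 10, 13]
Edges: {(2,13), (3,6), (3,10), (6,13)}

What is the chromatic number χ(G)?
Clique number ω(G) = 2 (lower bound: χ ≥ ω).
The graph is bipartite (no odd cycle), so 2 colors suffice: χ(G) = 2.
A valid 2-coloring: color 1: [3, 4, 8, 13]; color 2: [2, 6, 10].

χ(G) = 2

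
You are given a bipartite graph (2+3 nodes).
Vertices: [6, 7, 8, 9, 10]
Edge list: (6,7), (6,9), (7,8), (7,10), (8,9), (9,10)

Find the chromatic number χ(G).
Clique number ω(G) = 2 (lower bound: χ ≥ ω).
The graph is bipartite (no odd cycle), so 2 colors suffice: χ(G) = 2.
A valid 2-coloring: color 1: [7, 9]; color 2: [6, 8, 10].

χ(G) = 2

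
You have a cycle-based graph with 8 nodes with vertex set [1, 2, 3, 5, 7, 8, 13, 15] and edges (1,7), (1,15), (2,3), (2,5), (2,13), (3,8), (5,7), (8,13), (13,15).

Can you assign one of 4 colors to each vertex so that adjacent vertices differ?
Yes, G is 4-colorable

A valid 4-coloring: color 1: [2, 7, 8, 15]; color 2: [1, 3, 5, 13].
(χ(G) = 2 ≤ 4.)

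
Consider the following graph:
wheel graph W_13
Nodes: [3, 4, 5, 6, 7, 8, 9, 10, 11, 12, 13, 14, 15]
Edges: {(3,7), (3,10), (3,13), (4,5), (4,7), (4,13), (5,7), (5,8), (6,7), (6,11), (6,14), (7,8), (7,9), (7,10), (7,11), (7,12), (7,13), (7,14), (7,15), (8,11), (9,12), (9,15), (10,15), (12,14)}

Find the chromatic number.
Clique number ω(G) = 3 (lower bound: χ ≥ ω).
The clique on [3, 7, 10] has size 3, forcing χ ≥ 3, and the coloring below uses 3 colors, so χ(G) = 3.
A valid 3-coloring: color 1: [7]; color 2: [3, 4, 6, 8, 12, 15]; color 3: [5, 9, 10, 11, 13, 14].

χ(G) = 3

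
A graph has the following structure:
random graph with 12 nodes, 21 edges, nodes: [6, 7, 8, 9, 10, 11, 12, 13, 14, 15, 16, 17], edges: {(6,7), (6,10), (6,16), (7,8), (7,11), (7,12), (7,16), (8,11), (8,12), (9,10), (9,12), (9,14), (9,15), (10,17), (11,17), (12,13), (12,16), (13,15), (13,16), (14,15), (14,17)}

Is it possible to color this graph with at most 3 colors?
Yes, G is 3-colorable

A valid 3-coloring: color 1: [7, 9, 13, 17]; color 2: [6, 11, 12, 15]; color 3: [8, 10, 14, 16].
(χ(G) = 3 ≤ 3.)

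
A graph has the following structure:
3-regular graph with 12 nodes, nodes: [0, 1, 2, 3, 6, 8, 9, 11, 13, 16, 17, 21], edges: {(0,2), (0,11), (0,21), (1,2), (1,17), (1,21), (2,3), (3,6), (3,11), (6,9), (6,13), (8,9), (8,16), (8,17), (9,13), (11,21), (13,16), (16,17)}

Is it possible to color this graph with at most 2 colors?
The clique on vertices [0, 11, 21] has size 3 > 2, so it alone needs 3 colors.

No, G is not 2-colorable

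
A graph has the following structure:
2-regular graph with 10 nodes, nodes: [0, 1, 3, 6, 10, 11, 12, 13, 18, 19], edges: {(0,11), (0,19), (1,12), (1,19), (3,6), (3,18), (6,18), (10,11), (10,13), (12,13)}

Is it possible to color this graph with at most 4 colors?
A valid 4-coloring: color 1: [6, 11, 12, 19]; color 2: [0, 1, 3, 10]; color 3: [13, 18].
(χ(G) = 3 ≤ 4.)

Yes, G is 4-colorable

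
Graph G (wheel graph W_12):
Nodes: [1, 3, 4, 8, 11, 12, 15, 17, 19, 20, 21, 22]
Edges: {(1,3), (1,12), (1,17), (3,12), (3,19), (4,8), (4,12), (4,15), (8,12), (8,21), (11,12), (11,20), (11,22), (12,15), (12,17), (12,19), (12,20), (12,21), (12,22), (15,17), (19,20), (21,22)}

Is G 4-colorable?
A valid 4-coloring: color 1: [12]; color 2: [1, 4, 11, 19, 21]; color 3: [3, 8, 17, 20, 22]; color 4: [15].
(χ(G) = 4 ≤ 4.)

Yes, G is 4-colorable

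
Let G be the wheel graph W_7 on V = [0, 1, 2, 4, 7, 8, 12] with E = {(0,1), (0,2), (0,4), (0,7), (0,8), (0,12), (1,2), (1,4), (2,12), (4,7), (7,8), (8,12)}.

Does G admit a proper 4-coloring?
A valid 4-coloring: color 1: [0]; color 2: [1, 7, 12]; color 3: [2, 4, 8].
(χ(G) = 3 ≤ 4.)

Yes, G is 4-colorable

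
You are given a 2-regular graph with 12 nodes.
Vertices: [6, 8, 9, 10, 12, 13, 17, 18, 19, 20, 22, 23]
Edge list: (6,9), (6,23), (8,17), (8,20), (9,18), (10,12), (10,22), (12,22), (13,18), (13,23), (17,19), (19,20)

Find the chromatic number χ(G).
Clique number ω(G) = 3 (lower bound: χ ≥ ω).
The clique on [10, 12, 22] has size 3, forcing χ ≥ 3, and the coloring below uses 3 colors, so χ(G) = 3.
A valid 3-coloring: color 1: [6, 10, 17, 18, 20]; color 2: [8, 9, 12, 19, 23]; color 3: [13, 22].

χ(G) = 3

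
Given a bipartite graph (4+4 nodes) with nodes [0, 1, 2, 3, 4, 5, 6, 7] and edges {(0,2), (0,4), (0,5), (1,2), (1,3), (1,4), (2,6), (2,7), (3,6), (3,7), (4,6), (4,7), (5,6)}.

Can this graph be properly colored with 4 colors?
A valid 4-coloring: color 1: [2, 3, 4, 5]; color 2: [0, 1, 6, 7].
(χ(G) = 2 ≤ 4.)

Yes, G is 4-colorable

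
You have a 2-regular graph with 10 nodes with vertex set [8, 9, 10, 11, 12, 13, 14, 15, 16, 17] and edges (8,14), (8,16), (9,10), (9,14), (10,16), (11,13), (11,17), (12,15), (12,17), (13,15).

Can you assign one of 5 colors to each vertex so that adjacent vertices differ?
A valid 5-coloring: color 1: [10, 12, 13, 14]; color 2: [8, 9, 15, 17]; color 3: [11, 16].
(χ(G) = 3 ≤ 5.)

Yes, G is 5-colorable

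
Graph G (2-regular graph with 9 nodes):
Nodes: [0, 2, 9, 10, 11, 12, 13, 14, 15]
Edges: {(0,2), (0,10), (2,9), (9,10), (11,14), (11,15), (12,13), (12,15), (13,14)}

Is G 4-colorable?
Yes, G is 4-colorable

A valid 4-coloring: color 1: [0, 9, 11, 12]; color 2: [2, 10, 13, 15]; color 3: [14].
(χ(G) = 3 ≤ 4.)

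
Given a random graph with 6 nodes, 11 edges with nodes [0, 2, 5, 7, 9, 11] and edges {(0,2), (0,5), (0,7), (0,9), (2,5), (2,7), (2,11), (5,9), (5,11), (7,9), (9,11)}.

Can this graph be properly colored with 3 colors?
A valid 3-coloring: color 1: [2, 9]; color 2: [5, 7]; color 3: [0, 11].
(χ(G) = 3 ≤ 3.)

Yes, G is 3-colorable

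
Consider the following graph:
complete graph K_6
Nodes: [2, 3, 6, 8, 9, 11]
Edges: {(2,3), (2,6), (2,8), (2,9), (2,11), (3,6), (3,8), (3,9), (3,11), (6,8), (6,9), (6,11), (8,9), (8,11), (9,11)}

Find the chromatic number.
Clique number ω(G) = 6 (lower bound: χ ≥ ω).
The clique on [2, 3, 6, 8, 9, 11] has size 6, forcing χ ≥ 6, and the coloring below uses 6 colors, so χ(G) = 6.
A valid 6-coloring: color 1: [3]; color 2: [11]; color 3: [8]; color 4: [2]; color 5: [9]; color 6: [6].

χ(G) = 6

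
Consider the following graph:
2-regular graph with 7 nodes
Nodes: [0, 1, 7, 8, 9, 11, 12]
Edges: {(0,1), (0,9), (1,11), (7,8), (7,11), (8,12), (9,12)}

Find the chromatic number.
χ(G) = 3

Clique number ω(G) = 2 (lower bound: χ ≥ ω).
Odd cycle [7, 8, 12, 9, 0, 1, 11] needs 3 colors (χ ≥ 3).
The coloring below uses 3 colors, so χ(G) = 3.
A valid 3-coloring: color 1: [1, 7, 9]; color 2: [0, 11, 12]; color 3: [8].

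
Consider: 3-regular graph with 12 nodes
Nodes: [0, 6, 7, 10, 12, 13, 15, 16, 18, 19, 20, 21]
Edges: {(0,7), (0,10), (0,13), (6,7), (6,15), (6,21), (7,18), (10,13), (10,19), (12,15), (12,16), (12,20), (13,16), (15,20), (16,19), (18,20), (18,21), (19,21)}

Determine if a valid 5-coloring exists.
Yes, G is 5-colorable

A valid 5-coloring: color 1: [0, 15, 18, 19]; color 2: [6, 10, 16, 20]; color 3: [7, 12, 13, 21].
(χ(G) = 3 ≤ 5.)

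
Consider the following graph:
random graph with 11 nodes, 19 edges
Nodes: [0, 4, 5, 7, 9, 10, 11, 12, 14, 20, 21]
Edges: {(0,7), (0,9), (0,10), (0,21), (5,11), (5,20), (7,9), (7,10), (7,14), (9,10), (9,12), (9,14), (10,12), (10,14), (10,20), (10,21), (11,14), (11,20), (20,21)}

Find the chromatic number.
Clique number ω(G) = 4 (lower bound: χ ≥ ω).
The clique on [0, 7, 9, 10] has size 4, forcing χ ≥ 4, and the coloring below uses 4 colors, so χ(G) = 4.
A valid 4-coloring: color 1: [4, 5, 10]; color 2: [9, 11, 21]; color 3: [0, 12, 14, 20]; color 4: [7].

χ(G) = 4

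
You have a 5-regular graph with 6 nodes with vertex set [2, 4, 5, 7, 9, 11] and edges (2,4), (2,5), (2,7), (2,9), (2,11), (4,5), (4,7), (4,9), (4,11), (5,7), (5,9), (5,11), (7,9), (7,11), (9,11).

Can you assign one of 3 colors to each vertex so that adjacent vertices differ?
No, G is not 3-colorable

The clique on vertices [2, 4, 5, 7, 9, 11] has size 6 > 3, so it alone needs 6 colors.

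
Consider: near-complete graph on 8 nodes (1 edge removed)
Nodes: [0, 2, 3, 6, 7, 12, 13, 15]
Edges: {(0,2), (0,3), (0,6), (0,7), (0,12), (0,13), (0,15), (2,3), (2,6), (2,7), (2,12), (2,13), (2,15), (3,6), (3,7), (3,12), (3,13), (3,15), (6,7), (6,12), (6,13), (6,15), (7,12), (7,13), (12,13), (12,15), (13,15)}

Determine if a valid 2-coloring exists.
The clique on vertices [0, 2, 3, 6, 7, 12, 13] has size 7 > 2, so it alone needs 7 colors.

No, G is not 2-colorable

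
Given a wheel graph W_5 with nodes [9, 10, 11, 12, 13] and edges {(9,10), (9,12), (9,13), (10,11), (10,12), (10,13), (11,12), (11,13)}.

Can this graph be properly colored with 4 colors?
A valid 4-coloring: color 1: [10]; color 2: [9, 11]; color 3: [12, 13].
(χ(G) = 3 ≤ 4.)

Yes, G is 4-colorable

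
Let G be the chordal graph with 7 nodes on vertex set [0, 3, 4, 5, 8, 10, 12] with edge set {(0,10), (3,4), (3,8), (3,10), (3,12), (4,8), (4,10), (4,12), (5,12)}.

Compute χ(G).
Clique number ω(G) = 3 (lower bound: χ ≥ ω).
The clique on [3, 4, 8] has size 3, forcing χ ≥ 3, and the coloring below uses 3 colors, so χ(G) = 3.
A valid 3-coloring: color 1: [0, 4, 5]; color 2: [3]; color 3: [8, 10, 12].

χ(G) = 3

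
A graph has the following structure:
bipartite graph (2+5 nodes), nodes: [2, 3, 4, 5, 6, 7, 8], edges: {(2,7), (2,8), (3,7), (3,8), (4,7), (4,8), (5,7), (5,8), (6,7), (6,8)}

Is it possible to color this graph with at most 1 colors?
Edge (2,8) forces its endpoints to differ, so 1 color is not enough.

No, G is not 1-colorable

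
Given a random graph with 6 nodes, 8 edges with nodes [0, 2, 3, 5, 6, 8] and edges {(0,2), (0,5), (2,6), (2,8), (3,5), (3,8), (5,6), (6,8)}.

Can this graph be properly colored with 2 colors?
The clique on vertices [2, 6, 8] has size 3 > 2, so it alone needs 3 colors.

No, G is not 2-colorable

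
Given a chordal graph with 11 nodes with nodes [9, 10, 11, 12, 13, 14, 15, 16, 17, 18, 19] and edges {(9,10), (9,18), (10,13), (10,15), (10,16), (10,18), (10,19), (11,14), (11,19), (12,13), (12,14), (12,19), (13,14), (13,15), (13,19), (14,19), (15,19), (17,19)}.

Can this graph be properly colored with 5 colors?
A valid 5-coloring: color 1: [9, 16, 19]; color 2: [10, 14, 17]; color 3: [11, 13, 18]; color 4: [12, 15].
(χ(G) = 4 ≤ 5.)

Yes, G is 5-colorable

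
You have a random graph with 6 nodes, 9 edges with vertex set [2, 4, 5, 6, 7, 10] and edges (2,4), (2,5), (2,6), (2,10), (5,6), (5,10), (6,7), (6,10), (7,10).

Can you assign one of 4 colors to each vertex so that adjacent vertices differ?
A valid 4-coloring: color 1: [4, 6]; color 2: [2, 7]; color 3: [10]; color 4: [5].
(χ(G) = 4 ≤ 4.)

Yes, G is 4-colorable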